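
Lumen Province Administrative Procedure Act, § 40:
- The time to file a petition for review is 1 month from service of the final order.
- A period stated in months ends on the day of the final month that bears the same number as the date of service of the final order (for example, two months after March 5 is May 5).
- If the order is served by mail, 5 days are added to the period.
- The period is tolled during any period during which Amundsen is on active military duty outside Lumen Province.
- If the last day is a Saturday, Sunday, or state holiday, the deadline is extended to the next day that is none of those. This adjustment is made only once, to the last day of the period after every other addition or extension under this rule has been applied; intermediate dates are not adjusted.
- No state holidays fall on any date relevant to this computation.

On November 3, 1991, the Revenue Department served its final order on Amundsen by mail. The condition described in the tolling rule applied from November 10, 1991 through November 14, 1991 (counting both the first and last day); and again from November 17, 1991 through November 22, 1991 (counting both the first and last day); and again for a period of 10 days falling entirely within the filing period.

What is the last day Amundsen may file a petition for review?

December 30, 1991

1 month after November 3, 1991 is December 3, 1991.
Service was by mail, adding 5 days: December 3, 1991 + 5 days = December 8, 1991.
From November 10, 1991 through November 14, 1991 inclusive is 5 days; tolling adds 5 days: December 8, 1991 + 5 days = December 13, 1991.
From November 17, 1991 through November 22, 1991 inclusive is 6 days; tolling adds 6 days: December 13, 1991 + 6 days = December 19, 1991.
Tolling adds 10 days: December 19, 1991 + 10 days = December 29, 1991.
December 29, 1991 is Sunday. The next qualifying day is December 30, 1991.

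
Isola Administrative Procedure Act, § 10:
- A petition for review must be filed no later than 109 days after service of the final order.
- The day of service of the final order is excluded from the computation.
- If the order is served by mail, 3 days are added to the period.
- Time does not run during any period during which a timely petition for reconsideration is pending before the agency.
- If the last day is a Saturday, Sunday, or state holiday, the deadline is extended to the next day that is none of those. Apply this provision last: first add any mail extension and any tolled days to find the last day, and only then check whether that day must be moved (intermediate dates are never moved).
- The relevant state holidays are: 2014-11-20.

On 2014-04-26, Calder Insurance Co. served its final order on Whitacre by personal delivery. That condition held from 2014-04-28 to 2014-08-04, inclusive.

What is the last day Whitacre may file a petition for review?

109 days after 2014-04-26 is August 13, 2014.
Service was not by mail, so no mail extension applies.
From April 28, 2014 through August 4, 2014 inclusive is 99 days; tolling adds 99 days: August 13, 2014 + 99 days = November 20, 2014.
November 20, 2014 is a listed holiday. The next qualifying day is November 21, 2014.

November 21, 2014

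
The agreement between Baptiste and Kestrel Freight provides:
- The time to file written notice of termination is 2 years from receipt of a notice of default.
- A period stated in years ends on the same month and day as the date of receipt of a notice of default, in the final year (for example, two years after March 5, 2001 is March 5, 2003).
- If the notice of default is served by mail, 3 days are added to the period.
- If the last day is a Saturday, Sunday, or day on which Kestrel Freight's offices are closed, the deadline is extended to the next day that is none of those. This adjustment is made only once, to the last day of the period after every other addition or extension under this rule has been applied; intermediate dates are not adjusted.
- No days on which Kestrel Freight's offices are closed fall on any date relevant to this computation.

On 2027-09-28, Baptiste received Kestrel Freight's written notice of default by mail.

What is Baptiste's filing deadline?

October 1, 2029

2 years after 2027-09-28 is September 28, 2029.
Service was by mail, adding 3 days: September 28, 2029 + 3 days = October 1, 2029.
October 1, 2029 is a Monday and not a day on which Kestrel Freight's offices are closed, so no extension applies.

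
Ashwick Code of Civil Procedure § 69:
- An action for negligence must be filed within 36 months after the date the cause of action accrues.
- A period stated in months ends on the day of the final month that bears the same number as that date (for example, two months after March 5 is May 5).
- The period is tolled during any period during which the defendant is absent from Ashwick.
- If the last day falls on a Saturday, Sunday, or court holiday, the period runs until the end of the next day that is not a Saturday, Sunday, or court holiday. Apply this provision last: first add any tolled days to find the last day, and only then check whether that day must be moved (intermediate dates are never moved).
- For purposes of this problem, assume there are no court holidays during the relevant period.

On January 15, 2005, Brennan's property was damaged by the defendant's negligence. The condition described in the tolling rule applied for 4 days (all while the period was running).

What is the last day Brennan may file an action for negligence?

January 21, 2008

36 months after January 15, 2005 is January 15, 2008.
Tolling adds 4 days: January 15, 2008 + 4 days = January 19, 2008.
January 19, 2008 is Saturday; January 20, 2008 is Sunday. The next qualifying day is January 21, 2008.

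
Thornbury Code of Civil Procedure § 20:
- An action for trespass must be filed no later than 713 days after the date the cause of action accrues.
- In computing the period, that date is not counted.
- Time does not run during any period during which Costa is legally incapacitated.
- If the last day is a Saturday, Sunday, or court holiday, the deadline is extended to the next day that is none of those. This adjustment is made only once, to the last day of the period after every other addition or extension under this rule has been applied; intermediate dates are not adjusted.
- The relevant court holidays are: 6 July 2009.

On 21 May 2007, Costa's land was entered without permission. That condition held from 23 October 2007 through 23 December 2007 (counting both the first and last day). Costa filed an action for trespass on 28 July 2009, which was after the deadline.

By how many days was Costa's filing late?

21 days

713 days after 21 May 2007 is May 3, 2009.
From October 23, 2007 through December 23, 2007 inclusive is 62 days; tolling adds 62 days: May 3, 2009 + 62 days = July 4, 2009.
July 4, 2009 is Saturday; July 5, 2009 is Sunday; July 6, 2009 is a listed holiday. The next qualifying day is July 7, 2009.
The deadline is July 7, 2009; from July 7, 2009 to July 28, 2009 is 21 days.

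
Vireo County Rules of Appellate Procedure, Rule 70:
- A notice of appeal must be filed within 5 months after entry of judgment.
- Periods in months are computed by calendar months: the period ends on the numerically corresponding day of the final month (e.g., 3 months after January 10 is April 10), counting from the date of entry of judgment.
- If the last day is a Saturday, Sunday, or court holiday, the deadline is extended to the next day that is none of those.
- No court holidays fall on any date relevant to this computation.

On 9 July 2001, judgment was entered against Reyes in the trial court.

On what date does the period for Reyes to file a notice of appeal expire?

December 10, 2001

5 months after 9 July 2001 is December 9, 2001.
December 9, 2001 is Sunday. The next qualifying day is December 10, 2001.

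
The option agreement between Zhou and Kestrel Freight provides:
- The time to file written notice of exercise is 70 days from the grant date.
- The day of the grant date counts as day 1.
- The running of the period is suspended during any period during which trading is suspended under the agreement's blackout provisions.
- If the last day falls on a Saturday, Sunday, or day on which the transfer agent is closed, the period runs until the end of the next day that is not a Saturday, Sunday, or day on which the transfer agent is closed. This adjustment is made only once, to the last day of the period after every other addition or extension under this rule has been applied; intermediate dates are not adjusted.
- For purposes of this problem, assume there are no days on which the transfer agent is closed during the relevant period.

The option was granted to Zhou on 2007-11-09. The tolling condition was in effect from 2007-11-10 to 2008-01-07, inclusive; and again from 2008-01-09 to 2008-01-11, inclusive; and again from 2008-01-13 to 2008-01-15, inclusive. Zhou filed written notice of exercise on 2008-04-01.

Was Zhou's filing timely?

Counting 2007-11-09 as day 1, day 70 is January 17, 2008.
From November 10, 2007 through January 7, 2008 inclusive is 59 days; tolling adds 59 days: January 17, 2008 + 59 days = March 16, 2008.
From January 9, 2008 through January 11, 2008 inclusive is 3 days; tolling adds 3 days: March 16, 2008 + 3 days = March 19, 2008.
From January 13, 2008 through January 15, 2008 inclusive is 3 days; tolling adds 3 days: March 19, 2008 + 3 days = March 22, 2008.
March 22, 2008 is Saturday; March 23, 2008 is Sunday. The next qualifying day is March 24, 2008.
The deadline is March 24, 2008; the filing on April 1, 2008 is after that date.

No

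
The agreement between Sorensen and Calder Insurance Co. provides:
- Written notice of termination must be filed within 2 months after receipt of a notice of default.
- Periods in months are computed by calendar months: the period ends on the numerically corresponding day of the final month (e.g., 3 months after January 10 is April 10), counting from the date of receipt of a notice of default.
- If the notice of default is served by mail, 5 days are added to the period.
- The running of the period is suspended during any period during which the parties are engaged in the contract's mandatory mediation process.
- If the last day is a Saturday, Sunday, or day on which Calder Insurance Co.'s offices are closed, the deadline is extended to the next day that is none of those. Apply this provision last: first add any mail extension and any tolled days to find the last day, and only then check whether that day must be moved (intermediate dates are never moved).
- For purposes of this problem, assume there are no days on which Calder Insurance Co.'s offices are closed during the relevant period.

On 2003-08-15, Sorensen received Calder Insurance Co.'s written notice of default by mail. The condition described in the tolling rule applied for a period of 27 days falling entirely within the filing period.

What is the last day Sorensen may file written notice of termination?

2 months after 2003-08-15 is October 15, 2003.
Service was by mail, adding 5 days: October 15, 2003 + 5 days = October 20, 2003.
Tolling adds 27 days: October 20, 2003 + 27 days = November 16, 2003.
November 16, 2003 is Sunday. The next qualifying day is November 17, 2003.

November 17, 2003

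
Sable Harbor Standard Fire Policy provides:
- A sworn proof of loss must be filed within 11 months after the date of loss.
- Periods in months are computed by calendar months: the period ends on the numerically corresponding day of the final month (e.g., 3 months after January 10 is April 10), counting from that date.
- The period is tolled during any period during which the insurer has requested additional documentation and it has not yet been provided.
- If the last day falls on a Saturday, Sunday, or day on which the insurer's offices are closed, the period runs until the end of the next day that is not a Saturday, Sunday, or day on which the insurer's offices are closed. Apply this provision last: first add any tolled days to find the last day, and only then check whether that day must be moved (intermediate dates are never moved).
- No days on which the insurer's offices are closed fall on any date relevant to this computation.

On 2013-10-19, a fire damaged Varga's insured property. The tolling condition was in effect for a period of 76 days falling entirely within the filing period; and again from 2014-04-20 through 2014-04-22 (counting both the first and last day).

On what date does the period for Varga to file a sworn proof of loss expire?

December 8, 2014

11 months after 2013-10-19 is September 19, 2014.
Tolling adds 76 days: September 19, 2014 + 76 days = December 4, 2014.
From April 20, 2014 through April 22, 2014 inclusive is 3 days; tolling adds 3 days: December 4, 2014 + 3 days = December 7, 2014.
December 7, 2014 is Sunday. The next qualifying day is December 8, 2014.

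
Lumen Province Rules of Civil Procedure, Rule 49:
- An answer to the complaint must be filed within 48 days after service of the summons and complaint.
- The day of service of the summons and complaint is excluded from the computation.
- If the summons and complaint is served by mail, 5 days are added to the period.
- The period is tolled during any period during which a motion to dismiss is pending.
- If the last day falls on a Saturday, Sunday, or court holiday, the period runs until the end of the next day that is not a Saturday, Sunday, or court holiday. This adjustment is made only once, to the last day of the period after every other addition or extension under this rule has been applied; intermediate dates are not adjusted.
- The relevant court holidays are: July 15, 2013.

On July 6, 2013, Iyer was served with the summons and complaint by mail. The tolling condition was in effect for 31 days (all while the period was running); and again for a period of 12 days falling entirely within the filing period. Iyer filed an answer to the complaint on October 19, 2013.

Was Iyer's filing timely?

No

48 days after July 6, 2013 is August 23, 2013.
Service was by mail, adding 5 days: August 23, 2013 + 5 days = August 28, 2013.
Tolling adds 31 days: August 28, 2013 + 31 days = September 28, 2013.
Tolling adds 12 days: September 28, 2013 + 12 days = October 10, 2013.
October 10, 2013 is a Thursday and not a court holiday, so no extension applies.
The deadline is October 10, 2013; the filing on October 19, 2013 is after that date.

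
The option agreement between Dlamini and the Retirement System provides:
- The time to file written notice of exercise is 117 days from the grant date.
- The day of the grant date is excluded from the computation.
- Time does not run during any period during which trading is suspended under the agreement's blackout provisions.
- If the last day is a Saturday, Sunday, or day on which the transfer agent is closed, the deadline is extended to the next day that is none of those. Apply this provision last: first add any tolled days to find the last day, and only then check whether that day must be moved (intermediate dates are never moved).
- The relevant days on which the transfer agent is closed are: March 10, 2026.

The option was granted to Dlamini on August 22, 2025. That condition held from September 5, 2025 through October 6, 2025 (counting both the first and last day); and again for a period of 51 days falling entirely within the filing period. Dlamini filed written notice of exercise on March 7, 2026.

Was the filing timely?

Yes

117 days after August 22, 2025 is December 17, 2025.
From September 5, 2025 through October 6, 2025 inclusive is 32 days; tolling adds 32 days: December 17, 2025 + 32 days = January 18, 2026.
Tolling adds 51 days: January 18, 2026 + 51 days = March 10, 2026.
March 10, 2026 is a listed holiday. The next qualifying day is March 11, 2026.
The deadline is March 11, 2026; the filing on March 7, 2026 is on or before that date.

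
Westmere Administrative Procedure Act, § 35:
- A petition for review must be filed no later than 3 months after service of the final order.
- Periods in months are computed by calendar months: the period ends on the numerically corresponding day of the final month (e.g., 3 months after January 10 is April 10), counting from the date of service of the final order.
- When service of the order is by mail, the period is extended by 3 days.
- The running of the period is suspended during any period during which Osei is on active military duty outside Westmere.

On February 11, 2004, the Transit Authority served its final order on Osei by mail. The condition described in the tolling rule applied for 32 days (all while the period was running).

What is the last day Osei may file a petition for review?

June 15, 2004

3 months after February 11, 2004 is May 11, 2004.
Service was by mail, adding 3 days: May 11, 2004 + 3 days = May 14, 2004.
Tolling adds 32 days: May 14, 2004 + 32 days = June 15, 2004.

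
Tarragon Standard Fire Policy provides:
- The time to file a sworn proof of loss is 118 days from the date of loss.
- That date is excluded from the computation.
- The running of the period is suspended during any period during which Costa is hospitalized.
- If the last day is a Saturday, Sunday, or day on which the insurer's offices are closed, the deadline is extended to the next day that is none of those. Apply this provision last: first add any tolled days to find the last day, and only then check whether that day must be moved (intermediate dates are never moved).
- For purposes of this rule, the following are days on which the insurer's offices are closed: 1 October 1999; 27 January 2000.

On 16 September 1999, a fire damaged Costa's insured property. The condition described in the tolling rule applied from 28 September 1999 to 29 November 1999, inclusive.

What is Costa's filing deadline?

118 days after 16 September 1999 is January 12, 2000.
From September 28, 1999 through November 29, 1999 inclusive is 63 days; tolling adds 63 days: January 12, 2000 + 63 days = March 15, 2000.
March 15, 2000 is a Wednesday and not a day on which the insurer's offices are closed, so no extension applies.

March 15, 2000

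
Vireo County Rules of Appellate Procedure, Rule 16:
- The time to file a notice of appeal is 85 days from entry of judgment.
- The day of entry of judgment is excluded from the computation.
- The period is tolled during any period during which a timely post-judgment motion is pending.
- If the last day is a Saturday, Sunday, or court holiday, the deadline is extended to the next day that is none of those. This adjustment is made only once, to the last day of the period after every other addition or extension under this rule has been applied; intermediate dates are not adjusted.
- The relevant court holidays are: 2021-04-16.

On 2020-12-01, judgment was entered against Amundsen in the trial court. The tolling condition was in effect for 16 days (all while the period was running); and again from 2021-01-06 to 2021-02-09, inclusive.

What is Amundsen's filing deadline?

85 days after 2020-12-01 is February 24, 2021.
Tolling adds 16 days: February 24, 2021 + 16 days = March 12, 2021.
From January 6, 2021 through February 9, 2021 inclusive is 35 days; tolling adds 35 days: March 12, 2021 + 35 days = April 16, 2021.
April 16, 2021 is a listed holiday; April 17, 2021 is Saturday; April 18, 2021 is Sunday. The next qualifying day is April 19, 2021.

April 19, 2021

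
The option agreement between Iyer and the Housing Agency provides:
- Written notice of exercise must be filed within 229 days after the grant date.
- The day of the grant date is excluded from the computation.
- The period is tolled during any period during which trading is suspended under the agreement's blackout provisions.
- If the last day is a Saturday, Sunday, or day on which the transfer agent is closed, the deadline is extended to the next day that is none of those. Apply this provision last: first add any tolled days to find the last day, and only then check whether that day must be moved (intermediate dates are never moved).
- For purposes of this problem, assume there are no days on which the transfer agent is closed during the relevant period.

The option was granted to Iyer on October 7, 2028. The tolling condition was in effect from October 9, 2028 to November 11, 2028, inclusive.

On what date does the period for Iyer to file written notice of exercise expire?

229 days after October 7, 2028 is May 24, 2029.
From October 9, 2028 through November 11, 2028 inclusive is 34 days; tolling adds 34 days: May 24, 2029 + 34 days = June 27, 2029.
June 27, 2029 is a Wednesday and not a day on which the transfer agent is closed, so no extension applies.

June 27, 2029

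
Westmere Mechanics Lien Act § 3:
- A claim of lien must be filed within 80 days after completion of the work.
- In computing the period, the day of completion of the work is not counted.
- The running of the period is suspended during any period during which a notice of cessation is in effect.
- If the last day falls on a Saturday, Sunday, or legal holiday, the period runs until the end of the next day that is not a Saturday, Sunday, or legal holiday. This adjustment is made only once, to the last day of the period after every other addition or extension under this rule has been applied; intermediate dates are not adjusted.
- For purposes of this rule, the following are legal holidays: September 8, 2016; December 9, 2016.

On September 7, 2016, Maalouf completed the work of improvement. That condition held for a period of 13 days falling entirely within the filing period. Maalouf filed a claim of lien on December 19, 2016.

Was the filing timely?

80 days after September 7, 2016 is November 26, 2016.
Tolling adds 13 days: November 26, 2016 + 13 days = December 9, 2016.
December 9, 2016 is a listed holiday; December 10, 2016 is Saturday; December 11, 2016 is Sunday. The next qualifying day is December 12, 2016.
The deadline is December 12, 2016; the filing on December 19, 2016 is after that date.

No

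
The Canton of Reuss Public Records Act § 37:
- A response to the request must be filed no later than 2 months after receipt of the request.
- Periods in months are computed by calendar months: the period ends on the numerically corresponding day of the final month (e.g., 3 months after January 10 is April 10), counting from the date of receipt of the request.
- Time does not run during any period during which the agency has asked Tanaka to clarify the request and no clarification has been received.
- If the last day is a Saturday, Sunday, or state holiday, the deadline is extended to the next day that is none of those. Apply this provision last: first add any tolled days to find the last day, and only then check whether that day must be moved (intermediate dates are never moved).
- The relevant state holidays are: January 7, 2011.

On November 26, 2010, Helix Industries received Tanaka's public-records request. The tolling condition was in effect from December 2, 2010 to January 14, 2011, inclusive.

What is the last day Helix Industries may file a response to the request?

2 months after November 26, 2010 is January 26, 2011.
From December 2, 2010 through January 14, 2011 inclusive is 44 days; tolling adds 44 days: January 26, 2011 + 44 days = March 11, 2011.
March 11, 2011 is a Friday and not a state holiday, so no extension applies.

March 11, 2011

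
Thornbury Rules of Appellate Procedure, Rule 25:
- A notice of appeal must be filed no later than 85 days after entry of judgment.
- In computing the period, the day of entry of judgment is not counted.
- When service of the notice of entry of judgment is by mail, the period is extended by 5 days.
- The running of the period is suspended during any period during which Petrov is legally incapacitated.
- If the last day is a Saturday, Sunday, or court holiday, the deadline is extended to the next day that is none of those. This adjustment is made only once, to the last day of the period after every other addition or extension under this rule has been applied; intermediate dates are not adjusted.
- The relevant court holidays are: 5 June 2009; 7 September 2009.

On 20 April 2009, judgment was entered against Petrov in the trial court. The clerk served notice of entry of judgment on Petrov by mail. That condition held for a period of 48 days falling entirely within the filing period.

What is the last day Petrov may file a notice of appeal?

85 days after 20 April 2009 is July 14, 2009.
Service was by mail, adding 5 days: July 14, 2009 + 5 days = July 19, 2009.
Tolling adds 48 days: July 19, 2009 + 48 days = September 5, 2009.
September 5, 2009 is Saturday; September 6, 2009 is Sunday; September 7, 2009 is a listed holiday. The next qualifying day is September 8, 2009.

September 8, 2009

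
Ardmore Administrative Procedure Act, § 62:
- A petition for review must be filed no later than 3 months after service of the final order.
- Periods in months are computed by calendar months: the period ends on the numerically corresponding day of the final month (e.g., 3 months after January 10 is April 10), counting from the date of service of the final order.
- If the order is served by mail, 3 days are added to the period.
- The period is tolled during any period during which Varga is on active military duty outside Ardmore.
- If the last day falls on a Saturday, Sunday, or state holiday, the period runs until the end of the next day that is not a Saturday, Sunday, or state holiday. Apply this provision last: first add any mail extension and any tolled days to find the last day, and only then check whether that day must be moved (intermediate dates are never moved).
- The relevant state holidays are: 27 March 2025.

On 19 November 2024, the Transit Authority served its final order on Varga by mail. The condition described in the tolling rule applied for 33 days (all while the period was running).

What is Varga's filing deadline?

March 28, 2025

3 months after 19 November 2024 is February 19, 2025.
Service was by mail, adding 3 days: February 19, 2025 + 3 days = February 22, 2025.
Tolling adds 33 days: February 22, 2025 + 33 days = March 27, 2025.
March 27, 2025 is a listed holiday. The next qualifying day is March 28, 2025.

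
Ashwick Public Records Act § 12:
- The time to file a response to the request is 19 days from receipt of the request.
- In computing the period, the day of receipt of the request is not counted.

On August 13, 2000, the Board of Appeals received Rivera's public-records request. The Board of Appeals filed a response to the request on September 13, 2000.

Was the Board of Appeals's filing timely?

19 days after August 13, 2000 is September 1, 2000.
The deadline is September 1, 2000; the filing on September 13, 2000 is after that date.

No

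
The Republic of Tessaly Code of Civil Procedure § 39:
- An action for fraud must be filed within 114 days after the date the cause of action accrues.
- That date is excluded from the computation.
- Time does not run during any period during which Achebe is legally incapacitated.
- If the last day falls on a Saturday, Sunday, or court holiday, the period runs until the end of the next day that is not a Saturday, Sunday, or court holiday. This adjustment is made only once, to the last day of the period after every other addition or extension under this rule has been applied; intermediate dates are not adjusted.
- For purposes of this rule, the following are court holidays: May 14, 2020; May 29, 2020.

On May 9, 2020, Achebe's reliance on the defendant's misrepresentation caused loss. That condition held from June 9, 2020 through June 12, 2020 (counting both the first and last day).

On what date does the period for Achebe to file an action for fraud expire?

114 days after May 9, 2020 is August 31, 2020.
From June 9, 2020 through June 12, 2020 inclusive is 4 days; tolling adds 4 days: August 31, 2020 + 4 days = September 4, 2020.
September 4, 2020 is a Friday and not a court holiday, so no extension applies.

September 4, 2020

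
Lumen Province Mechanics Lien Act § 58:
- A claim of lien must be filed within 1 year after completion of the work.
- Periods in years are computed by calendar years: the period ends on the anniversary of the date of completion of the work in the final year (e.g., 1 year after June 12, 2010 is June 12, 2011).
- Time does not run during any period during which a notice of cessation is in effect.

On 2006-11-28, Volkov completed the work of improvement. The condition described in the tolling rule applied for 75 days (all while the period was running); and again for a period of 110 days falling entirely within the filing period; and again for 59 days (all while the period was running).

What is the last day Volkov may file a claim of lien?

1 year after 2006-11-28 is November 28, 2007.
Tolling adds 75 days: November 28, 2007 + 75 days = February 11, 2008.
Tolling adds 110 days: February 11, 2008 + 110 days = May 31, 2008.
Tolling adds 59 days: May 31, 2008 + 59 days = July 29, 2008.

July 29, 2008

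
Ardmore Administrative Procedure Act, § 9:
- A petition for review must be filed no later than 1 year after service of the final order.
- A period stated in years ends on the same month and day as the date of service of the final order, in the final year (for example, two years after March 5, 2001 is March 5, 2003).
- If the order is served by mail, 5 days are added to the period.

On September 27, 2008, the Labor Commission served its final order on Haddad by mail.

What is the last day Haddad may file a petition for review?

1 year after September 27, 2008 is September 27, 2009.
Service was by mail, adding 5 days: September 27, 2009 + 5 days = October 2, 2009.

October 2, 2009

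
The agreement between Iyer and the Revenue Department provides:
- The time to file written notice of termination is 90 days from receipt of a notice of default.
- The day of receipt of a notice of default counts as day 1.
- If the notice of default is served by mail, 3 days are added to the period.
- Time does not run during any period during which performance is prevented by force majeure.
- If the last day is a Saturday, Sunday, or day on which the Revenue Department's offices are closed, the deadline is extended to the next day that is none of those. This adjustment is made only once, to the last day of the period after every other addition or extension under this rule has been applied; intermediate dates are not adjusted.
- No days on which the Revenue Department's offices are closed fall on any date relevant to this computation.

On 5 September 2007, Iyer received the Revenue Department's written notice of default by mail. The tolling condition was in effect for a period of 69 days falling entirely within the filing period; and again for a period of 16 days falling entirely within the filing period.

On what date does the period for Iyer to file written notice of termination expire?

February 29, 2008

Counting 5 September 2007 as day 1, day 90 is December 3, 2007.
Service was by mail, adding 3 days: December 3, 2007 + 3 days = December 6, 2007.
Tolling adds 69 days: December 6, 2007 + 69 days = February 13, 2008.
Tolling adds 16 days: February 13, 2008 + 16 days = February 29, 2008.
February 29, 2008 is a Friday and not a day on which the Revenue Department's offices are closed, so no extension applies.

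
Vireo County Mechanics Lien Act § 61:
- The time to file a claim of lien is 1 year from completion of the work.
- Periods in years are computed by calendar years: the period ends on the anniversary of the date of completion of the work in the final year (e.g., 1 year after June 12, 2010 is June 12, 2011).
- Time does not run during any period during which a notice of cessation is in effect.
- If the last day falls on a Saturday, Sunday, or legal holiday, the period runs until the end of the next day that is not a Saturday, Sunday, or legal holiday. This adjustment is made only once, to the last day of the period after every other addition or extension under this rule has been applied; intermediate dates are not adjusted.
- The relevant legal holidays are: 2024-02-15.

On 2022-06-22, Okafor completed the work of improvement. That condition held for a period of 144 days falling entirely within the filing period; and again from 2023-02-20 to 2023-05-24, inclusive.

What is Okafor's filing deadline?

1 year after 2022-06-22 is June 22, 2023.
Tolling adds 144 days: June 22, 2023 + 144 days = November 13, 2023.
From February 20, 2023 through May 24, 2023 inclusive is 94 days; tolling adds 94 days: November 13, 2023 + 94 days = February 15, 2024.
February 15, 2024 is a listed holiday. The next qualifying day is February 16, 2024.

February 16, 2024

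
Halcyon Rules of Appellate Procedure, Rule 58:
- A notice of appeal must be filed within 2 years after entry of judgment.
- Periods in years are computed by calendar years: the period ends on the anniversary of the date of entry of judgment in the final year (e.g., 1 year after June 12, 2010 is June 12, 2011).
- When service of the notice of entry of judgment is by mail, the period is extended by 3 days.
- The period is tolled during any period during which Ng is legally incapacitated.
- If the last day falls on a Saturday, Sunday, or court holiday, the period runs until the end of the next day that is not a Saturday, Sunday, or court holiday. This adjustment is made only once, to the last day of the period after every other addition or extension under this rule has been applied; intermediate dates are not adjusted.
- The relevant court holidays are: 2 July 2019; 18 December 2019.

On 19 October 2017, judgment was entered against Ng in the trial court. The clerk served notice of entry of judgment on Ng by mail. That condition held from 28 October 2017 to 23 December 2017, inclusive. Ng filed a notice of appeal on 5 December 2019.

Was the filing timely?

Yes

2 years after 19 October 2017 is October 19, 2019.
Service was by mail, adding 3 days: October 19, 2019 + 3 days = October 22, 2019.
From October 28, 2017 through December 23, 2017 inclusive is 57 days; tolling adds 57 days: October 22, 2019 + 57 days = December 18, 2019.
December 18, 2019 is a listed holiday. The next qualifying day is December 19, 2019.
The deadline is December 19, 2019; the filing on December 5, 2019 is on or before that date.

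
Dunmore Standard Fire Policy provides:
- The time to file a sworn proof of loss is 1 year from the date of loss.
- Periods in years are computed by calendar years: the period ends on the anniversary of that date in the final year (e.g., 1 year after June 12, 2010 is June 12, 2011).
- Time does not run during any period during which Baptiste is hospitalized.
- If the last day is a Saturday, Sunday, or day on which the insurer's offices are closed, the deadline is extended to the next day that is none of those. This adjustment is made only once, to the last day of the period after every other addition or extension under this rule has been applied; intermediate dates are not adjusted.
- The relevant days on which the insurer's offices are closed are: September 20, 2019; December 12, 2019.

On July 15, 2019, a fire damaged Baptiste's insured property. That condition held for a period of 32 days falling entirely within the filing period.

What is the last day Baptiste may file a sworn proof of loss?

1 year after July 15, 2019 is July 15, 2020.
Tolling adds 32 days: July 15, 2020 + 32 days = August 16, 2020.
August 16, 2020 is Sunday. The next qualifying day is August 17, 2020.

August 17, 2020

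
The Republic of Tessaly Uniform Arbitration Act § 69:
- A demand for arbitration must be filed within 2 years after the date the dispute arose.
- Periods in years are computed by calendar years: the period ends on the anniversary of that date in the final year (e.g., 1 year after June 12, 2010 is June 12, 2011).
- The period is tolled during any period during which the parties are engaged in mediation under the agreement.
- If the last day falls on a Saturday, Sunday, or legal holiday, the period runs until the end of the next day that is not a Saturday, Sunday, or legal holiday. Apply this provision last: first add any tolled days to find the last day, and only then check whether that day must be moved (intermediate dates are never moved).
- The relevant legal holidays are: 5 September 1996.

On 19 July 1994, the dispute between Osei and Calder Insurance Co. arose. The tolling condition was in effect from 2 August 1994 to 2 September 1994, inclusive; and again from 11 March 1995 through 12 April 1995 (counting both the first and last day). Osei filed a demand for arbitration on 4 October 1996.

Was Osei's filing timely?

No

2 years after 19 July 1994 is July 19, 1996.
From August 2, 1994 through September 2, 1994 inclusive is 32 days; tolling adds 32 days: July 19, 1996 + 32 days = August 20, 1996.
From March 11, 1995 through April 12, 1995 inclusive is 33 days; tolling adds 33 days: August 20, 1996 + 33 days = September 22, 1996.
September 22, 1996 is Sunday. The next qualifying day is September 23, 1996.
The deadline is September 23, 1996; the filing on October 4, 1996 is after that date.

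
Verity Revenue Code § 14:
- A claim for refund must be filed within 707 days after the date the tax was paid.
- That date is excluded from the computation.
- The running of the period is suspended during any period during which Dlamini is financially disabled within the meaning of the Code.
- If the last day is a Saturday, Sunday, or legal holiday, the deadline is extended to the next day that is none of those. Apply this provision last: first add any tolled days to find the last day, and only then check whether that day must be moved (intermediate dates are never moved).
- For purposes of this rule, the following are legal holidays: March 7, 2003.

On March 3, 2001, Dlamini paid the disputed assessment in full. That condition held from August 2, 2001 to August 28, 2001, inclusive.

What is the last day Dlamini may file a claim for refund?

March 10, 2003

707 days after March 3, 2001 is February 8, 2003.
From August 2, 2001 through August 28, 2001 inclusive is 27 days; tolling adds 27 days: February 8, 2003 + 27 days = March 7, 2003.
March 7, 2003 is a listed holiday; March 8, 2003 is Saturday; March 9, 2003 is Sunday. The next qualifying day is March 10, 2003.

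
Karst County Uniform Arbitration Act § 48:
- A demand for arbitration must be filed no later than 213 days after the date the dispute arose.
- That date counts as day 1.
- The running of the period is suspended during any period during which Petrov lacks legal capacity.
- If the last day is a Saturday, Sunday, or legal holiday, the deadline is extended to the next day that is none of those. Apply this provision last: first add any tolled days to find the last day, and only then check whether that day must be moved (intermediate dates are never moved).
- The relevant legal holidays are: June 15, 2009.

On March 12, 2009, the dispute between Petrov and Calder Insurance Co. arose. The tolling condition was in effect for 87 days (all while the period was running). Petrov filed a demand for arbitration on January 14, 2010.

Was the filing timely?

Counting March 12, 2009 as day 1, day 213 is October 10, 2009.
Tolling adds 87 days: October 10, 2009 + 87 days = January 5, 2010.
January 5, 2010 is a Tuesday and not a legal holiday, so no extension applies.
The deadline is January 5, 2010; the filing on January 14, 2010 is after that date.

No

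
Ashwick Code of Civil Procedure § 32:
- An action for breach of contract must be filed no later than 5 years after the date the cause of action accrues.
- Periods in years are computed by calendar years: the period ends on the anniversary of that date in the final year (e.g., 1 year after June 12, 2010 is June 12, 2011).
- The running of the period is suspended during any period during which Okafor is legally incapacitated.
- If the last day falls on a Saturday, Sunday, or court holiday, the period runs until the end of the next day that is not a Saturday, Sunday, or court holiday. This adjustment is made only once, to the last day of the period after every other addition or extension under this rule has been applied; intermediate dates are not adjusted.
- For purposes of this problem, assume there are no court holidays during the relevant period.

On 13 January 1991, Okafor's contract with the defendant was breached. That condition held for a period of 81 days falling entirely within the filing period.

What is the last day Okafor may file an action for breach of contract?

5 years after 13 January 1991 is January 13, 1996.
Tolling adds 81 days: January 13, 1996 + 81 days = April 3, 1996.
April 3, 1996 is a Wednesday and not a court holiday, so no extension applies.

April 3, 1996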